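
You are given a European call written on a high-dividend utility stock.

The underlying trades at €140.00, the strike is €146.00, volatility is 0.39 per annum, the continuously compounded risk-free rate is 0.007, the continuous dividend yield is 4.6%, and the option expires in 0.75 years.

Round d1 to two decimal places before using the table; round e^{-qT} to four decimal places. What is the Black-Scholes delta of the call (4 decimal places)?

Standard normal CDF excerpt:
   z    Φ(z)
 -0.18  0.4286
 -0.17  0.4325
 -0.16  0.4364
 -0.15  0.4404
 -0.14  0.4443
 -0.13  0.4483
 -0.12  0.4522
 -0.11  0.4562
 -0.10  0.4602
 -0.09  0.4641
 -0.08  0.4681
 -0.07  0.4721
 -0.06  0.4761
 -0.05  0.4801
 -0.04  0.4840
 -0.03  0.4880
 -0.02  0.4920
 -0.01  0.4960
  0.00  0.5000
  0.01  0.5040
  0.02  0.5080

σ√T = 0.39·√0.75 = 0.3377
d₁ = [ln(140/146) + (0.007 − 0.046 + ½·0.39²)·0.75] / (σ√T) = (-0.0420 + 0.0278) / 0.3377 = -0.0420 ⇒ -0.04
N(d₁) = N(-0.04) = 0.4840
Δ_call = e^(−qT)·N(d₁) = 0.9661·0.4840 = 0.4676

0.4676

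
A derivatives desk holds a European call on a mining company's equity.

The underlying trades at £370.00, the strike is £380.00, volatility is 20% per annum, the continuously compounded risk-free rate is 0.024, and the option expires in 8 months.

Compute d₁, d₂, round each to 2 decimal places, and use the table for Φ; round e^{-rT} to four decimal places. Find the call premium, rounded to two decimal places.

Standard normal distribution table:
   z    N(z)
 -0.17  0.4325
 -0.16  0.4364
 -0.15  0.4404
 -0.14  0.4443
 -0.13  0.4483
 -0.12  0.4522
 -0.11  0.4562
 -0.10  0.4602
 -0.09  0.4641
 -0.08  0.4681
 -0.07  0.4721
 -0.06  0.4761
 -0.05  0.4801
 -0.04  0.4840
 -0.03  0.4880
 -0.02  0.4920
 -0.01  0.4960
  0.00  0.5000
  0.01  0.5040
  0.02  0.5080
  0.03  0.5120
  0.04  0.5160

T = 0.6667;  σ√T = 0.1633
d₁ = [ln(370/380) + (0.024 + 0.2²/2)·0.6667] / 0.1633 = [-0.0267 + 0.0293] / 0.1633 = 0.0163 ≈ 0.02
d₂ = d₁ − σ√T = 0.0163 − 0.1633 = -0.1470 ≈ -0.15
exp(−rT) = exp(−0.024·0.6667) = 0.9841
C = 370·N(0.02) − 380·0.9841·N(-0.15) = 370·0.5080 − 380·0.9841·0.4404 = 187.9600 − 164.6911 = 23.2689

£23.27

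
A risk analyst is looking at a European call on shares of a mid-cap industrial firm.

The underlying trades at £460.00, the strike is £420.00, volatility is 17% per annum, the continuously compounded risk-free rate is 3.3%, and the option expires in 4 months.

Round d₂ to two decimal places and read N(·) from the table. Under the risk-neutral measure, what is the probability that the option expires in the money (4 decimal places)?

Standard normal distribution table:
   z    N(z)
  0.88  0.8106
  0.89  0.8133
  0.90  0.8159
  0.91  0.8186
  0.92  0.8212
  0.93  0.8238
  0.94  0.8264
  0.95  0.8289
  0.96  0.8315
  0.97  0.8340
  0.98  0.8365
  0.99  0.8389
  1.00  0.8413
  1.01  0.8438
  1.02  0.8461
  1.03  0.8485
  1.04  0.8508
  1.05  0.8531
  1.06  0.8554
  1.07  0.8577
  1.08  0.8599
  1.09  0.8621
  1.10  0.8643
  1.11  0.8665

σ√T = 0.17·√0.3333 = 0.0981
d₁ = [ln(460/420) + (0.033 + ½·0.17²)·0.3333] / (σ√T) = (0.0910 + 0.0158) / 0.0981 = 1.0880 ≈ 1.09
d₂ = 1.0880 − 0.0981 = 0.9899 ≈ 0.99
Risk-neutral Pr[S_T > K] = N(d₂) = N(0.99) = 0.8389

0.8389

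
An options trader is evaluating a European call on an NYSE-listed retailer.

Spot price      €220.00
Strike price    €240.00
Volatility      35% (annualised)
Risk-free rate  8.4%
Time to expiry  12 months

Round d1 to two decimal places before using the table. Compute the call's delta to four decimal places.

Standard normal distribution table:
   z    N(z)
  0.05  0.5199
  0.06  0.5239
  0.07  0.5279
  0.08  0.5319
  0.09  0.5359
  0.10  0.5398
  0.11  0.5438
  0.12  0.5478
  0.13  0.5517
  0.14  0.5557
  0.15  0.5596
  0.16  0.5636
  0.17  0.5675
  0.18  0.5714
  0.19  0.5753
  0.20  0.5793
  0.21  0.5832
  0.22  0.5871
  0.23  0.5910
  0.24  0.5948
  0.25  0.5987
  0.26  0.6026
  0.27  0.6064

σ√T = 0.35 × 1.0000 = 0.3500
ln(S/K) + (r + σ²/2)T = ln(220/240) + (0.084 + 0.35²/2)·1 = -0.0870 + 0.1452 = 0.0582
d₁ = 0.0582 / 0.3500 = 0.1664 ⇒ 0.17
N(d₁) = N(0.17) = 0.5675
Δ_call = N(d₁) = 0.5675

0.5675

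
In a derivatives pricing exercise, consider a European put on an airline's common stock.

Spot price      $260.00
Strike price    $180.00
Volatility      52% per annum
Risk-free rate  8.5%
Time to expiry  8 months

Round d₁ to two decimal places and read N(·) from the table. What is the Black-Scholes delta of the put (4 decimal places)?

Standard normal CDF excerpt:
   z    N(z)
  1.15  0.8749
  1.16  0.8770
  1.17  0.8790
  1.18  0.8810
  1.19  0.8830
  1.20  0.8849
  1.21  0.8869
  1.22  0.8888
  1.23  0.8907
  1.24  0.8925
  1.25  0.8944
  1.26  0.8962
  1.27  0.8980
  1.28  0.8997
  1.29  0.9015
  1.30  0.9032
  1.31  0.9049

σ√T = 0.52·√0.6667 = 0.4246
d₁ = [ln(260/180) + (0.085 + 0.52²/2)·0.6667] / 0.4246 = [0.3677 + 0.1468] / 0.4246 = 1.2118 which rounds to 1.21
N(d₁) = N(1.21) = 0.8869
Δ_put = N(d₁) − 1 = 0.8869 − 1 = -0.1131

-0.1131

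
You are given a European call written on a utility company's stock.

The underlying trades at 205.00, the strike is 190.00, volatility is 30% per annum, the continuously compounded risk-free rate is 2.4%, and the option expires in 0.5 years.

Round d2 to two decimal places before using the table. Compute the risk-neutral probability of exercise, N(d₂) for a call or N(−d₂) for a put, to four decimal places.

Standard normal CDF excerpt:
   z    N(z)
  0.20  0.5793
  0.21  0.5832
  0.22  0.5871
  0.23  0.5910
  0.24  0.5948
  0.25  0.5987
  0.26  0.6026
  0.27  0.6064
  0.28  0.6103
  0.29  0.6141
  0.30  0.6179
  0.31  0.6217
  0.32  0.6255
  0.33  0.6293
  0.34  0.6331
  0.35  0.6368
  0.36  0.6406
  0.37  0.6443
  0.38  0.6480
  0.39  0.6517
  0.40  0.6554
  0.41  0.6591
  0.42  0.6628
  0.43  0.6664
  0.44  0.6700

σ√T = 0.3·√0.5 = 0.2121
d₁ = [ln(205/190) + (0.024 + 0.3²/2)·0.5] / 0.2121 = [0.0760 + 0.0345] / 0.2121 = 0.5208 ⇒ 0.52
d₂ = d₁ − σ√T = 0.5208 − 0.2121 = 0.3087 ⇒ 0.31
Pr(exercise) under Q = N(d₂) = 0.6217

0.6217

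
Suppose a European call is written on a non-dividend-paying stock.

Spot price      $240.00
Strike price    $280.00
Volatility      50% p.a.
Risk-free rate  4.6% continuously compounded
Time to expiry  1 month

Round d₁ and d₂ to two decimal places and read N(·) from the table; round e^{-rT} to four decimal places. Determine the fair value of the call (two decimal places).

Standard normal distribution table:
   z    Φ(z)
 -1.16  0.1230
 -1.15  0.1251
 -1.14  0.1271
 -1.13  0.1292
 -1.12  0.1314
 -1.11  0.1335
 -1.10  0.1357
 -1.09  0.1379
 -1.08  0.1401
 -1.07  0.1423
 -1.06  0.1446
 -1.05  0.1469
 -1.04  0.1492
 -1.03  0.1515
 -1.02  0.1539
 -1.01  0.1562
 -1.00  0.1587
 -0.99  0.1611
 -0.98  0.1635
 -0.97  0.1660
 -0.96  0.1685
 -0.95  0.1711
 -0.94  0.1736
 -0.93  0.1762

σ√T = 0.5 × 0.2887 = 0.1443
d₁ = [ln(240/280) + (0.046 + ½·0.5²)·0.08333] / (σ√T) = (-0.1542 + 0.0142) / 0.1443 = -0.9693 which rounds to -0.97
d₂ = -0.9693 − 0.1443 = -1.1136 which rounds to -1.11
e^(−rT) = e^(−0.046·0.08333) = 0.9962
C = 240·N(-0.97) − 280·0.9962·N(-1.11) = 240·0.1660 − 280·0.9962·0.1335 = 39.8400 − 37.2380 = 2.6020

$2.60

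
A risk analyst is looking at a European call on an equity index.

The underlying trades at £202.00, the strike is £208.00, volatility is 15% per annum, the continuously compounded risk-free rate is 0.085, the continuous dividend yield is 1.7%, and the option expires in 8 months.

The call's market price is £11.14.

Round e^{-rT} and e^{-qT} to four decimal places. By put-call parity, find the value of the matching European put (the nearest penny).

£7.96

e^(−qT) = e^(−0.017·0.6667) = 0.9887;  e^(−rT) = e^(−0.085·0.6667) = 0.9449
Put-call parity: C − P = S·e^(−qT) − K·e^(−rT) = 202·0.9887 − 208·0.9449 = 199.7174 − 196.5392 = 3.1782
P = C − (C − P) = 11.14 − (3.1782) = 7.9618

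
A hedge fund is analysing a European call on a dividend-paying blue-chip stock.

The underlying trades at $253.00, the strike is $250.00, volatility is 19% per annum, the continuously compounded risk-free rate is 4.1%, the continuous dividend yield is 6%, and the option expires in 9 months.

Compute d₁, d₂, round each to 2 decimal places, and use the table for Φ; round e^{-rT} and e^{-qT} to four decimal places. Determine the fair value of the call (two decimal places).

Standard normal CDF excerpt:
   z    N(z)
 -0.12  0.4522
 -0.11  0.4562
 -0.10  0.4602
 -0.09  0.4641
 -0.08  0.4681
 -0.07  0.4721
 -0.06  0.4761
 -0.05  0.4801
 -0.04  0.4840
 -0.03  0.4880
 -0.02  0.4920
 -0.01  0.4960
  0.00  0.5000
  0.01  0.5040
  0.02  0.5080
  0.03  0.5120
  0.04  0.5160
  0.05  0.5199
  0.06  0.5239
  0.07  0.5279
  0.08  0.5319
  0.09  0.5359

σ√T = 0.19 × 0.8660 = 0.1645
ln(S/K) + (r − q + σ²/2)T = ln(253/250) + (0.041 − 0.06 + 0.19²/2)·0.75 = 0.0119 − 0.0007 = 0.0112
d₁ = 0.0112 / 0.1645 = 0.0682 which rounds to 0.07
d₂ = d₁ − σ√T = 0.0682 − 0.1645 = -0.0964 which rounds to -0.10
e^(−qT) = e^(−0.06·0.75) = 0.9560;  e^(−rT) = e^(−0.041·0.75) = 0.9697
N(d₁) = N(0.07) = 0.5279;  N(d₂) = N(-0.10) = 0.4602
C = 253·0.9560·0.5279 − 250·0.9697·0.4602 = 127.6821 − 111.5640 = 16.1181

$16.12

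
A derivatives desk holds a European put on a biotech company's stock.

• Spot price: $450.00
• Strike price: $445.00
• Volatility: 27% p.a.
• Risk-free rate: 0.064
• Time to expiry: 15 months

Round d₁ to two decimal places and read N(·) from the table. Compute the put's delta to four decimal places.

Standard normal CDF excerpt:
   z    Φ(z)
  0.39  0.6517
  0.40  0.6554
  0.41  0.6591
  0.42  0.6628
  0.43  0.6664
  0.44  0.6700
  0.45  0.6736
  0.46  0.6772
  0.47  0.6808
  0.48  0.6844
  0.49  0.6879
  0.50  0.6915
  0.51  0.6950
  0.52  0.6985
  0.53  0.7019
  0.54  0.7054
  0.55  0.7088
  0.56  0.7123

T = 1.25;  σ√T = 0.3019
ln(S/K) + (r + σ²/2)T = ln(450/445) + (0.064 + 0.27²/2)·1.25 = 0.0112 + 0.1256 = 0.1367
d₁ = 0.1367 / 0.3019 = 0.4530 ⇒ 0.45
N(d₁) = N(0.45) = 0.6736
Δ_put = N(d₁) − 1 = 0.6736 − 1 = -0.3264

-0.3264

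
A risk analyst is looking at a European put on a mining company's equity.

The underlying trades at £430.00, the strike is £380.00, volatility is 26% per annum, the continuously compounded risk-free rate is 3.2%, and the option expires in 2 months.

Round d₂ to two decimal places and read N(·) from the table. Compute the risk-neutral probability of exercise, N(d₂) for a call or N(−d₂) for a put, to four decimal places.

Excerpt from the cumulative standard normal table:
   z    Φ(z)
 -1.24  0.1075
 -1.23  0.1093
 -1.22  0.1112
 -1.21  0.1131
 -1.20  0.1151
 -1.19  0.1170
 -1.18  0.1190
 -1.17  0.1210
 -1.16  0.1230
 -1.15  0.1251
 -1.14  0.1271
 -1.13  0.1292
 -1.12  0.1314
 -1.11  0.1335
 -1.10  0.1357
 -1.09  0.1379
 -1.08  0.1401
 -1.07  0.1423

T = 0.1667;  σ√T = 0.1061
d₁ = [ln(430/380) + (0.032 + 0.26²/2)·0.1667] / 0.1061 = [0.1236 + 0.0110] / 0.1061 = 1.2679 → 1.27
d₂ = d₁ − σ√T = 1.2679 − 0.1061 = 1.1618 → 1.16
Pr(exercise) under Q = N(−d₂) = N(-1.16) = 0.1230

0.1230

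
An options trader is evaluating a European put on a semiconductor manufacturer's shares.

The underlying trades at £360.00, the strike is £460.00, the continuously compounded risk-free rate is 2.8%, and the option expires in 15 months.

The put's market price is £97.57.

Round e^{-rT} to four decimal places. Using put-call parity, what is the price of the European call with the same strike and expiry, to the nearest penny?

£13.39

e^(−rT) = e^(−0.028·1.25) = 0.9656
Put-call parity: C − P = S − K·e^(−rT) = 360 − 460·0.9656 = 360 − 444.1760 = -84.1760
C = P + (C − P) = 97.57 + (-84.1760) = 13.3940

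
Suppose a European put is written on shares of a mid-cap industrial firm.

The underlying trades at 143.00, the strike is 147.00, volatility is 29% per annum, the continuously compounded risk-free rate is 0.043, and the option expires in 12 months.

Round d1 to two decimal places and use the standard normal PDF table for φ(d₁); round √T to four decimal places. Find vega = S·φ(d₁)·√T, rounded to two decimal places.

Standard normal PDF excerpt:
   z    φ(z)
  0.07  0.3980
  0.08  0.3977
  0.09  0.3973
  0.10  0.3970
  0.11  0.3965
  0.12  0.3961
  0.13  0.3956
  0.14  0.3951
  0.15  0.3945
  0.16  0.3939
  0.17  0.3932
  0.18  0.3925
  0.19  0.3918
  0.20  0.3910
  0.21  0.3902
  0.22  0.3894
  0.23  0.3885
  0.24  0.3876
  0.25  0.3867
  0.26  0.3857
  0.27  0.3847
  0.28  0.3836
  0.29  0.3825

55.91

σ√T = 0.29 × 1.0000 = 0.2900
d₁ = [ln(143/147) + (0.043 + 0.29²/2)·1] / 0.2900 = [-0.0276 + 0.0850] / 0.2900 = 0.1981 → 0.20
√T = √1 = 1.0000
φ(d₁) = φ(0.20) = 0.3910
vega = S·φ(d₁)·√T = 143·0.3910·1.0000 = 55.9130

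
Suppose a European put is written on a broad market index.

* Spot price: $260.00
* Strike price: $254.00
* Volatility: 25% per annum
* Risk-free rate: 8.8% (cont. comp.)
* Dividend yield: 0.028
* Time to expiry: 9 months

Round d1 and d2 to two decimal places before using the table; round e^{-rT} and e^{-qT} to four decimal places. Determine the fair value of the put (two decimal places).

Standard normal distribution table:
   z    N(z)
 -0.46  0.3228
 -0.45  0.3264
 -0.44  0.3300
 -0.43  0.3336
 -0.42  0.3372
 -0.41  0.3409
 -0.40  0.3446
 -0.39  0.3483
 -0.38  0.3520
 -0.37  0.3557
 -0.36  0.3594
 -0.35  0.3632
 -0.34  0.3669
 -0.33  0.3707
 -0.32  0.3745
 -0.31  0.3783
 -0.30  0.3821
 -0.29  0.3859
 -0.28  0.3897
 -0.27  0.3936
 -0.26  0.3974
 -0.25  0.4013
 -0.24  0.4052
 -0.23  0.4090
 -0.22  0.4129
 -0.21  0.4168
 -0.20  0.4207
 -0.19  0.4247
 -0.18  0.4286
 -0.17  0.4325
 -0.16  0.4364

T = 0.75;  σ√T = 0.2165
d₁ = [ln(260/254) + (0.088 − 0.028 + 0.25²/2)·0.75] / 0.2165 = [0.0233 + 0.0684] / 0.2165 = 0.4239 ⇒ 0.42
d₂ = d₁ − σ√T = 0.4239 − 0.2165 = 0.2074 ⇒ 0.21
exp(−qT) = exp(−0.028·0.75) = 0.9792;  exp(−rT) = exp(−0.088·0.75) = 0.9361
P = 254·0.9361·N(-0.21) − 260·0.9792·N(-0.42) = 254·0.9361·0.4168 − 260·0.9792·0.3372 = 99.1023 − 85.8484 = 13.2539

$13.25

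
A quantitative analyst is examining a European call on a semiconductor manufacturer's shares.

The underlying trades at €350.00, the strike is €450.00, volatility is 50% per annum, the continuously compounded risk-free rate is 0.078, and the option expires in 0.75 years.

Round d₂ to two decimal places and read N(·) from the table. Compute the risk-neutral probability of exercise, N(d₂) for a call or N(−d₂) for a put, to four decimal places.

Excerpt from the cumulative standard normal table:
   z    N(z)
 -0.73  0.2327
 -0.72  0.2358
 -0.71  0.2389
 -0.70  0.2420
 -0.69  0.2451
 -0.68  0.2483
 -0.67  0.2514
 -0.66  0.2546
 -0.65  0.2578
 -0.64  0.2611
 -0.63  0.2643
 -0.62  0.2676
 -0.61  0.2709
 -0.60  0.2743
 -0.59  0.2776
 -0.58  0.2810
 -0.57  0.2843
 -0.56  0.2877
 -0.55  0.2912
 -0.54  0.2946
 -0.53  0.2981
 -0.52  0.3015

0.2546

σ√T = 0.5 × 0.8660 = 0.4330
ln(S/K) + (r + σ²/2)T = ln(350/450) + (0.078 + 0.5²/2)·0.75 = -0.2513 + 0.1522 = -0.0991
d₁ = -0.0991 / 0.4330 = -0.2288 which rounds to -0.23
d₂ = d₁ − σ√T = -0.2288 − 0.4330 = -0.6618 which rounds to -0.66
Risk-neutral Pr[S_T > K] = N(d₂) = N(-0.66) = 0.2546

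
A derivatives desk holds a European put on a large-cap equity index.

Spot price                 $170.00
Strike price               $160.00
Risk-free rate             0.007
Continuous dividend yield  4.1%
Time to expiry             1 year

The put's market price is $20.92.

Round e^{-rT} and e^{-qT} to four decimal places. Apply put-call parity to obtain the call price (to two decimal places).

exp(−qT) = exp(−0.041·1) = 0.9598;  exp(−rT) = exp(−0.007·1) = 0.9930
Put-call parity: C − P = S·e^(−qT) − K·e^(−rT) = 170·0.9598 − 160·0.9930 = 163.1660 − 158.8800 = 4.2860
C = P + (C − P) = 20.92 + (4.2860) = 25.2060

$25.21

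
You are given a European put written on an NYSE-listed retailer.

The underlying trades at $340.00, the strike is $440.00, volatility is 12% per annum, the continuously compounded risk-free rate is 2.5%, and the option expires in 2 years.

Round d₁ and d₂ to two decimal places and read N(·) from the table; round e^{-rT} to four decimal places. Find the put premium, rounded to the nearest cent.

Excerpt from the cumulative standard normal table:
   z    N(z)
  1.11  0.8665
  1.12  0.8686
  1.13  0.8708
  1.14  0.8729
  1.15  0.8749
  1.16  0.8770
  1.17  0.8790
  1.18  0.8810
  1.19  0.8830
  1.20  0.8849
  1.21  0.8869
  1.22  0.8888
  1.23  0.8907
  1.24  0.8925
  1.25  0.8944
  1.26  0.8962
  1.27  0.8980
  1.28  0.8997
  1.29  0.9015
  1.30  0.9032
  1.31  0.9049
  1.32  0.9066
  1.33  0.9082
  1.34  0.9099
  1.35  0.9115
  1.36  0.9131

$81.94

σ√T = 0.12·√2 = 0.1697
ln(S/K) + (r + σ²/2)T = ln(340/440) + (0.025 + 0.12²/2)·2 = -0.2578 + 0.0644 = -0.1934
d₁ = -0.1934 / 0.1697 = -1.1398 → -1.14
d₂ = d₁ − σ√T = -1.1398 − 0.1697 = -1.3095 → -1.31
exp(−rT) = exp(−0.025·2) = 0.9512
N(−d₂) = N(1.31) = 0.9049;  N(−d₁) = N(1.14) = 0.8729
P = 440·0.9512·0.9049 − 340·0.8729 = 378.7260 − 296.7860 = 81.9400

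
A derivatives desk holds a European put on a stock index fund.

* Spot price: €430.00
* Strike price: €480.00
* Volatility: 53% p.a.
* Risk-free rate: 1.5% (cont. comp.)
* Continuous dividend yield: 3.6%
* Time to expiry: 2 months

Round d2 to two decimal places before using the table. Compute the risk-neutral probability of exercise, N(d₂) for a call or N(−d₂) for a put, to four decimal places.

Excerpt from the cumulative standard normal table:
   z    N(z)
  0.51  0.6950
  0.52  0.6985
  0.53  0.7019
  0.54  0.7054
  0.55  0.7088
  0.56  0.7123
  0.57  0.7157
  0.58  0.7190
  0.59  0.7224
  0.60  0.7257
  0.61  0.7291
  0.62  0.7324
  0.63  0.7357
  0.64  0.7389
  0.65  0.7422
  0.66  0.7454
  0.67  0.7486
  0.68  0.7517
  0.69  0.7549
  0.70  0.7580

0.7357

σ√T = 0.53·√0.1667 = 0.2164
d₁ = [ln(430/480) + (0.015 − 0.036 + 0.53²/2)·0.1667] / 0.2164 = [-0.1100 + 0.0199] / 0.2164 = -0.4164 which rounds to -0.42
d₂ = d₁ − σ√T = -0.4164 − 0.2164 = -0.6328 which rounds to -0.63
Pr(exercise) under Q = N(−d₂) = N(0.63) = 0.7357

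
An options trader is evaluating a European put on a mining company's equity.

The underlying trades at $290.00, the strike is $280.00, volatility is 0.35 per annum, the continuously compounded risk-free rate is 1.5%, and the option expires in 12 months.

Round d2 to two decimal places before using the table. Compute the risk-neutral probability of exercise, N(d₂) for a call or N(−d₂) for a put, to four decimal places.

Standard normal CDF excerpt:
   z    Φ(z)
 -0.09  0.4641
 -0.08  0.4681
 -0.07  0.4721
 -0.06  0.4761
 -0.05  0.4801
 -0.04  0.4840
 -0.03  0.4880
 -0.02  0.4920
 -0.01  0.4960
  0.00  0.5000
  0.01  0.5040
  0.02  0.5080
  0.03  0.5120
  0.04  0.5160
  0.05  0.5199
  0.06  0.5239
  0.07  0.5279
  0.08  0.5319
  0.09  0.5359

σ√T = 0.35·√1 = 0.3500
d₁ = [ln(290/280) + (0.015 + 0.35²/2)·1] / 0.3500 = [0.0351 + 0.0762] / 0.3500 = 0.3181 → 0.32
d₂ = d₁ − σ√T = 0.3181 − 0.3500 = -0.0319 → -0.03
Pr(exercise) under Q = N(−d₂) = N(0.03) = 0.5120

0.5120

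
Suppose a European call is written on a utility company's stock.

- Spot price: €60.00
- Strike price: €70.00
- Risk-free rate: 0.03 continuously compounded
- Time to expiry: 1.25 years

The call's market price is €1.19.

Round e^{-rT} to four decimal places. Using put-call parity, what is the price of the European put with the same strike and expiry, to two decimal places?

€8.61

e^(−rT) = e^(−0.03·1.25) = 0.9632
Put-call parity: C − P = S − K·e^(−rT) = 60 − 70·0.9632 = 60 − 67.4240 = -7.4240
P = C − (C − P) = 1.19 − (-7.4240) = 8.6140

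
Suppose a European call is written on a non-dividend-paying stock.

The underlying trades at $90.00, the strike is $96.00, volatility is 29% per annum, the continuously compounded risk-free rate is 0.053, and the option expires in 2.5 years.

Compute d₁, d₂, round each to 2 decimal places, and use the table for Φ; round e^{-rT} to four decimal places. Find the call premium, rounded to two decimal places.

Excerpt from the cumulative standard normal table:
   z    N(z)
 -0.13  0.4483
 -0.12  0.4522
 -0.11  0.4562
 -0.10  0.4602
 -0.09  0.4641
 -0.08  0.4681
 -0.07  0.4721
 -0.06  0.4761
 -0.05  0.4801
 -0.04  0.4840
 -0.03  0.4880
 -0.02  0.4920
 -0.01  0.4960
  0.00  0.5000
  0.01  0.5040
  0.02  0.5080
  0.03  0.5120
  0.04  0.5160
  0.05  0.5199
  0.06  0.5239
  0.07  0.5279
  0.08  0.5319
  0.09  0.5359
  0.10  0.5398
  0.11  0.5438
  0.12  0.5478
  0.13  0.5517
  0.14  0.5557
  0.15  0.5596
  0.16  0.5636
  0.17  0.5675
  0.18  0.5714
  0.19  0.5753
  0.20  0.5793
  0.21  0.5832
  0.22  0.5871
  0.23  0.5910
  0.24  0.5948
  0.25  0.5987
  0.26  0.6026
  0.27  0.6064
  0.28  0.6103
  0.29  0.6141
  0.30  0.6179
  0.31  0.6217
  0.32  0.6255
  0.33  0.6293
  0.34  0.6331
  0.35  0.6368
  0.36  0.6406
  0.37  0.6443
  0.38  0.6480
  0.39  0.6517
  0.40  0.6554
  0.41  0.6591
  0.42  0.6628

T = 2.5;  σ√T = 0.4585
d₁ = [ln(90/96) + (0.053 + 0.29²/2)·2.5] / 0.4585 = [-0.0645 + 0.2376] / 0.4585 = 0.3775 which rounds to 0.38
d₂ = d₁ − σ√T = 0.3775 − 0.4585 = -0.0810 which rounds to -0.08
exp(−rT) = exp(−0.053·2.5) = 0.8759
N(d₁) = N(0.38) = 0.6480;  N(d₂) = N(-0.08) = 0.4681
C = 90·0.6480 − 96·0.8759·0.4681 = 58.3200 − 39.3608 = 18.9592

$18.96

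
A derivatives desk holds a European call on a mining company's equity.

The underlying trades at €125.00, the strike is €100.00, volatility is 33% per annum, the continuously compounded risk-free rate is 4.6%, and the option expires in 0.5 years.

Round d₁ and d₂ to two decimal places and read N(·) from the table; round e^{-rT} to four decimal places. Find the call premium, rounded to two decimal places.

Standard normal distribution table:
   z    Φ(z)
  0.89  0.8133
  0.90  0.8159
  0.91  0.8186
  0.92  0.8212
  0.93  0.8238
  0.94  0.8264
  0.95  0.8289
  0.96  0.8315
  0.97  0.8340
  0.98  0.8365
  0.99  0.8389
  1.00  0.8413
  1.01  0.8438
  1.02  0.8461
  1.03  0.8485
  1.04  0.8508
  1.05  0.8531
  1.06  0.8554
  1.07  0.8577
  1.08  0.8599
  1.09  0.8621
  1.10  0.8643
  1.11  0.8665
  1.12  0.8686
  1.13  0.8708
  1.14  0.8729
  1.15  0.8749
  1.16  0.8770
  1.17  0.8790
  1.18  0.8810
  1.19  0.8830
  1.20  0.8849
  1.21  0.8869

€29.11

σ√T = 0.33 × 0.7071 = 0.2333
d₁ = [ln(125/100) + (0.046 + 0.33²/2)·0.5] / 0.2333 = [0.2231 + 0.0502] / 0.2333 = 1.1715 ≈ 1.17
d₂ = d₁ − σ√T = 1.1715 − 0.2333 = 0.9382 ≈ 0.94
exp(−rT) = exp(−0.046·0.5) = 0.9773
N(d₁) = N(1.17) = 0.8790;  N(d₂) = N(0.94) = 0.8264
C = 125·0.8790 − 100·0.9773·0.8264 = 109.8750 − 80.7641 = 29.1109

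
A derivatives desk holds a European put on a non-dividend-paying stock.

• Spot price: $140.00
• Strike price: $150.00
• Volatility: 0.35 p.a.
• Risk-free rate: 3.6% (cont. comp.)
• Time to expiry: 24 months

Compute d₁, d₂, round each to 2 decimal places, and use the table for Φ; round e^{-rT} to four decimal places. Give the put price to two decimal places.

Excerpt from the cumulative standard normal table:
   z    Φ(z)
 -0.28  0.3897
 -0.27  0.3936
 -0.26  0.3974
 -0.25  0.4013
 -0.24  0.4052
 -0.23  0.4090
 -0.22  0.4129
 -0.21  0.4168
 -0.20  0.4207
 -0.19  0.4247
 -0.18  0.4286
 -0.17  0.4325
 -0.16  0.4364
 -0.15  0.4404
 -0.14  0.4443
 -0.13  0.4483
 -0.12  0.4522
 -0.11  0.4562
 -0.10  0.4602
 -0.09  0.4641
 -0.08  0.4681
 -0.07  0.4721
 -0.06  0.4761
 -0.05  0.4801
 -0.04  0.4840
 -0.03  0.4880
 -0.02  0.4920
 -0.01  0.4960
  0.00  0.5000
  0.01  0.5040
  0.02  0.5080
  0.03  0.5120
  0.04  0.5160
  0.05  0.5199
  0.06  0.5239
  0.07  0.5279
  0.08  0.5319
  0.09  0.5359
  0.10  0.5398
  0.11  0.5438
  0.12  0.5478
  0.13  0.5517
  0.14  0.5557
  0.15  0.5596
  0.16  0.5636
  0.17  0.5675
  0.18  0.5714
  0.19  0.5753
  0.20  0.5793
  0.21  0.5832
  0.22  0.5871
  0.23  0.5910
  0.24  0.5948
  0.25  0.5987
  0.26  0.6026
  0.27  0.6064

T = 2;  σ√T = 0.4950
ln(S/K) + (r + σ²/2)T = ln(140/150) + (0.036 + 0.35²/2)·2 = -0.0690 + 0.1945 = 0.1255
d₁ = 0.1255 / 0.4950 = 0.2536 which rounds to 0.25
d₂ = d₁ − σ√T = 0.2536 − 0.4950 = -0.2414 which rounds to -0.24
e^(−rT) = e^(−0.036·2) = 0.9305
N(−d₂) = N(0.24) = 0.5948;  N(−d₁) = N(-0.25) = 0.4013
P = 150·0.9305·0.5948 − 140·0.4013 = 83.0192 − 56.1820 = 26.8372

$26.84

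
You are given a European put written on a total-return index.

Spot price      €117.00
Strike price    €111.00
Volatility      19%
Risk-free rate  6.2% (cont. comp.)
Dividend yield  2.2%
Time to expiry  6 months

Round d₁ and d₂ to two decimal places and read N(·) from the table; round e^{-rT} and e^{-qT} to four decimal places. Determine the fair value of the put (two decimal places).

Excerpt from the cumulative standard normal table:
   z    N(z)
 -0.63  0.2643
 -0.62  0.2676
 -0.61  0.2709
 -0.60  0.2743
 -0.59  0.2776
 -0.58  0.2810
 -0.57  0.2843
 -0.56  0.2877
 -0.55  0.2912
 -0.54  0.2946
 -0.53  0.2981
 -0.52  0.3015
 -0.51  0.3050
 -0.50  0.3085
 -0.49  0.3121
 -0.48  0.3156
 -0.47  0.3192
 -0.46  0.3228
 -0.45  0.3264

€3.00

σ√T = 0.19·√0.5 = 0.1344
ln(S/K) + (r − q + σ²/2)T = ln(117/111) + (0.062 − 0.022 + 0.19²/2)·0.5 = 0.0526 + 0.0290 = 0.0817
d₁ = 0.0817 / 0.1344 = 0.6079 → 0.61
d₂ = d₁ − σ√T = 0.6079 − 0.1344 = 0.4735 → 0.47
exp(−qT) = exp(−0.022·0.5) = 0.9891;  exp(−rT) = exp(−0.062·0.5) = 0.9695
N(−d₂) = N(-0.47) = 0.3192;  N(−d₁) = N(-0.61) = 0.2709
P = 111·0.9695·0.3192 − 117·0.9891·0.2709 = 34.3505 − 31.3498 = 3.0007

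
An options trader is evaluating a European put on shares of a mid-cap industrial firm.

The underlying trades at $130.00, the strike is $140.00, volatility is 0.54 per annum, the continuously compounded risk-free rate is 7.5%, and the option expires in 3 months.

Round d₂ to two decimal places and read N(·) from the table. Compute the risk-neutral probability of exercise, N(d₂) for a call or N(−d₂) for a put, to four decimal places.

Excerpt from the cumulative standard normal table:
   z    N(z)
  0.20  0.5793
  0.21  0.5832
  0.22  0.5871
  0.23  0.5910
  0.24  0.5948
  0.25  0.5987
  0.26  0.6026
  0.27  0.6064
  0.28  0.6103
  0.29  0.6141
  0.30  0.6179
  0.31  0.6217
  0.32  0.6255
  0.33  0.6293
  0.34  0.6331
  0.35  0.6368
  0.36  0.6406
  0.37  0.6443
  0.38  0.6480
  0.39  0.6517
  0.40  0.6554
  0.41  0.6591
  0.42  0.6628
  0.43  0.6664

0.6331

σ√T = 0.54·√0.25 = 0.2700
d₁ = [ln(130/140) + (0.075 + ½·0.54²)·0.25] / (σ√T) = (-0.0741 + 0.0552) / 0.2700 = -0.0700 which rounds to -0.07
d₂ = -0.0700 − 0.2700 = -0.3400 which rounds to -0.34
Risk-neutral Pr[S_T < K] = N(−d₂) = N(0.34) = 0.6331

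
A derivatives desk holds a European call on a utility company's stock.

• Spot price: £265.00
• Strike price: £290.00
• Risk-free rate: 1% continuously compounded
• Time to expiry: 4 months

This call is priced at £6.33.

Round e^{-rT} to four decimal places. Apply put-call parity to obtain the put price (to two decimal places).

£30.37

exp(−rT) = exp(−0.01·0.3333) = 0.9967
Put-call parity: C − P = S − K·e^(−rT) = 265 − 290·0.9967 = 265 − 289.0430 = -24.0430
P = C − (C − P) = 6.33 − (-24.0430) = 30.3730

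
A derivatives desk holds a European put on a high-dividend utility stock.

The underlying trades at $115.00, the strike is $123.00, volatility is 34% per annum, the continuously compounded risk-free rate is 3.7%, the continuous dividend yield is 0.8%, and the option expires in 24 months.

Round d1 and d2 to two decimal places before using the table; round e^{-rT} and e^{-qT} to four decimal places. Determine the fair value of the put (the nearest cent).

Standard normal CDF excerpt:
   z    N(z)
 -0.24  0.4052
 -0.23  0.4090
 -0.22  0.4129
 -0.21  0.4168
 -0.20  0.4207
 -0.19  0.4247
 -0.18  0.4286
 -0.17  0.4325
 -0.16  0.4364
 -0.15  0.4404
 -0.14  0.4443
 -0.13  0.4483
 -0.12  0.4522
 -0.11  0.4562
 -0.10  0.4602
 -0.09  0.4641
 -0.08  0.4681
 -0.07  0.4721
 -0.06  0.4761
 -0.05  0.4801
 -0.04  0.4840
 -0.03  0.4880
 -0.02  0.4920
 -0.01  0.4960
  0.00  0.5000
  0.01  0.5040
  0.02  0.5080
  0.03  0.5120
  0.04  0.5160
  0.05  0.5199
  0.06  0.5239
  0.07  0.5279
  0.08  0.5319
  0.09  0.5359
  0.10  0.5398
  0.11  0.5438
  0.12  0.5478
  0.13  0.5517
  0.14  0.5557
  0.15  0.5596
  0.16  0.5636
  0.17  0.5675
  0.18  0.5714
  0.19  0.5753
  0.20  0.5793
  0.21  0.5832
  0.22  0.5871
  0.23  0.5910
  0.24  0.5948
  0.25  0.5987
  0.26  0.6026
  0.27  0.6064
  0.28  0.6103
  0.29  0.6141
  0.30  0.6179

$22.11

σ√T = 0.34 × 1.4142 = 0.4808
d₁ = [ln(115/123) + (0.037 − 0.008 + 0.34²/2)·2] / 0.4808 = [-0.0673 + 0.1736] / 0.4808 = 0.2212 which rounds to 0.22
d₂ = d₁ − σ√T = 0.2212 − 0.4808 = -0.2597 which rounds to -0.26
e^(−qT) = e^(−0.008·2) = 0.9841;  e^(−rT) = e^(−0.037·2) = 0.9287
P = 123·0.9287·N(0.26) − 115·0.9841·N(-0.22) = 123·0.9287·0.6026 − 115·0.9841·0.4129 = 68.8351 − 46.7285 = 22.1065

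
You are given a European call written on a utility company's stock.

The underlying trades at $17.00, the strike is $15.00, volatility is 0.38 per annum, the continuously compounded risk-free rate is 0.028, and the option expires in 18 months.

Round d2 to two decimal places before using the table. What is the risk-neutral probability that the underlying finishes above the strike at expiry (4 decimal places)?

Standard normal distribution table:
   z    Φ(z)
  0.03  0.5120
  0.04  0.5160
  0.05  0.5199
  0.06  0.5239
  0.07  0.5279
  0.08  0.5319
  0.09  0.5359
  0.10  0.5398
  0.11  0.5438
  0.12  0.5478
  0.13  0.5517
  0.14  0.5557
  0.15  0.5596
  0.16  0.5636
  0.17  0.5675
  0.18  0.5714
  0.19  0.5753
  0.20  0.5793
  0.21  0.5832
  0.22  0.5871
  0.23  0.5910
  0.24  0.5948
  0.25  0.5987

σ√T = 0.38 × 1.2247 = 0.4654
d₁ = [ln(17/15) + (0.028 + 0.38²/2)·1.5] / 0.4654 = [0.1252 + 0.1503] / 0.4654 = 0.5919 ⇒ 0.59
d₂ = d₁ − σ√T = 0.5919 − 0.4654 = 0.1265 ⇒ 0.13
Pr(exercise) under Q = N(d₂) = 0.5517

0.5517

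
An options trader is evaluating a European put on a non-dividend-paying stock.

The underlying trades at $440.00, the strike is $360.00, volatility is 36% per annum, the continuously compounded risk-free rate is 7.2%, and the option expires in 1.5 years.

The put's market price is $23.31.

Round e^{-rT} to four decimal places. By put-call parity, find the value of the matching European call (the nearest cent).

exp(−rT) = exp(−0.072·1.5) = 0.8976
Put-call parity: C − P = S − K·e^(−rT) = 440 − 360·0.8976 = 440 − 323.1360 = 116.8640
C = P + (C − P) = 23.31 + (116.8640) = 140.1740

$140.17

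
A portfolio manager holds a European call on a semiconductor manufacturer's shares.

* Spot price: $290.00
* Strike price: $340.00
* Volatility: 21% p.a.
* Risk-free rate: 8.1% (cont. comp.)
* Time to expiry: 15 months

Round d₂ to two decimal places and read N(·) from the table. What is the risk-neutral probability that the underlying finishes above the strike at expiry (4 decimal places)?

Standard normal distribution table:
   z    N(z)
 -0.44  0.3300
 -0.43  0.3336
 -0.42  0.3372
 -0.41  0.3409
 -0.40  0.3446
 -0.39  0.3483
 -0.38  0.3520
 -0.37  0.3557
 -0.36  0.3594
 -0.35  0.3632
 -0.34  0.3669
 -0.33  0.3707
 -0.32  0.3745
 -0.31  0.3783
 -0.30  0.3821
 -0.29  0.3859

σ√T = 0.21 × 1.1180 = 0.2348
d₁ = [ln(290/340) + (0.081 + 0.21²/2)·1.25] / 0.2348 = [-0.1591 + 0.1288] / 0.2348 = -0.1288 ≈ -0.13
d₂ = d₁ − σ√T = -0.1288 − 0.2348 = -0.3636 ≈ -0.36
Risk-neutral Pr[S_T > K] = N(d₂) = N(-0.36) = 0.3594

0.3594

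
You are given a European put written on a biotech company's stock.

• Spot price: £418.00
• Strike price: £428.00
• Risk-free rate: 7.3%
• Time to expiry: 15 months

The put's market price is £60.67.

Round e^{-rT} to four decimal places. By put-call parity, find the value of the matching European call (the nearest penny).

e^(−rT) = e^(−0.073·1.25) = 0.9128
Put-call parity: C − P = S − K·e^(−rT) = 418 − 428·0.9128 = 418 − 390.6784 = 27.3216
C = P + (C − P) = 60.67 + (27.3216) = 87.9916

£87.99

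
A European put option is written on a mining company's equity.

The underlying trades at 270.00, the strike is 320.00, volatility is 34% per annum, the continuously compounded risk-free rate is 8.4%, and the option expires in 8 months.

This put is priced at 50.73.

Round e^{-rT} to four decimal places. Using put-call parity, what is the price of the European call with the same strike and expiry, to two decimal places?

e^(−rT) = e^(−0.084·0.6667) = 0.9455
Put-call parity: C − P = S − K·e^(−rT) = 270 − 320·0.9455 = 270 − 302.5600 = -32.5600
C = P + (C − P) = 50.73 + (-32.5600) = 18.1700

18.17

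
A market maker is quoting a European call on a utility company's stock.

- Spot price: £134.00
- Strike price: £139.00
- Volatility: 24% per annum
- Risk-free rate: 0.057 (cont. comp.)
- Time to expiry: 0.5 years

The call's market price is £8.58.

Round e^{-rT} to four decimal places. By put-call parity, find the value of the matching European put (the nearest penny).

£9.67

exp(−rT) = exp(−0.057·0.5) = 0.9719
Put-call parity: C − P = S − K·e^(−rT) = 134 − 139·0.9719 = 134 − 135.0941 = -1.0941
P = C − (C − P) = 8.58 − (-1.0941) = 9.6741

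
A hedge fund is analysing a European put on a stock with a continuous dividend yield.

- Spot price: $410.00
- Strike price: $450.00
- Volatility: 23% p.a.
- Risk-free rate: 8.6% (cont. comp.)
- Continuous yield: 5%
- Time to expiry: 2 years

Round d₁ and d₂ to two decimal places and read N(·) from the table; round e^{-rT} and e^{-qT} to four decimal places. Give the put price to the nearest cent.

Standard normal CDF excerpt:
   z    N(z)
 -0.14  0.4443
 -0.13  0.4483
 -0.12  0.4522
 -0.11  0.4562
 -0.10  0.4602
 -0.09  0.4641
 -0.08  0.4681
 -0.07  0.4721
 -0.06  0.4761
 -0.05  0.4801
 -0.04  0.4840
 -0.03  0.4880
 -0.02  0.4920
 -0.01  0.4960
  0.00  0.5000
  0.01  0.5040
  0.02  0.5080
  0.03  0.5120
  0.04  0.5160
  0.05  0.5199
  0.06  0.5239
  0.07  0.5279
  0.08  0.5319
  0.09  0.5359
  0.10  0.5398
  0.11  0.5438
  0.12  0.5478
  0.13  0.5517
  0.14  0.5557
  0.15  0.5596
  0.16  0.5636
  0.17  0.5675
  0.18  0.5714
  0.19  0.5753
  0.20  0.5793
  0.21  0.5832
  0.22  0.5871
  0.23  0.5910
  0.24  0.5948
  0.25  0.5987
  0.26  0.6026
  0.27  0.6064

$53.21

σ√T = 0.23·√2 = 0.3253
d₁ = [ln(410/450) + (0.086 − 0.05 + 0.23²/2)·2] / 0.3253 = [-0.0931 + 0.1249] / 0.3253 = 0.0978 → 0.10
d₂ = d₁ − σ√T = 0.0978 − 0.3253 = -0.2275 → -0.23
exp(−qT) = exp(−0.05·2) = 0.9048;  exp(−rT) = exp(−0.086·2) = 0.8420
N(−d₂) = N(0.23) = 0.5910;  N(−d₁) = N(-0.10) = 0.4602
P = 450·0.8420·0.5910 − 410·0.9048·0.4602 = 223.9299 − 170.7195 = 53.2104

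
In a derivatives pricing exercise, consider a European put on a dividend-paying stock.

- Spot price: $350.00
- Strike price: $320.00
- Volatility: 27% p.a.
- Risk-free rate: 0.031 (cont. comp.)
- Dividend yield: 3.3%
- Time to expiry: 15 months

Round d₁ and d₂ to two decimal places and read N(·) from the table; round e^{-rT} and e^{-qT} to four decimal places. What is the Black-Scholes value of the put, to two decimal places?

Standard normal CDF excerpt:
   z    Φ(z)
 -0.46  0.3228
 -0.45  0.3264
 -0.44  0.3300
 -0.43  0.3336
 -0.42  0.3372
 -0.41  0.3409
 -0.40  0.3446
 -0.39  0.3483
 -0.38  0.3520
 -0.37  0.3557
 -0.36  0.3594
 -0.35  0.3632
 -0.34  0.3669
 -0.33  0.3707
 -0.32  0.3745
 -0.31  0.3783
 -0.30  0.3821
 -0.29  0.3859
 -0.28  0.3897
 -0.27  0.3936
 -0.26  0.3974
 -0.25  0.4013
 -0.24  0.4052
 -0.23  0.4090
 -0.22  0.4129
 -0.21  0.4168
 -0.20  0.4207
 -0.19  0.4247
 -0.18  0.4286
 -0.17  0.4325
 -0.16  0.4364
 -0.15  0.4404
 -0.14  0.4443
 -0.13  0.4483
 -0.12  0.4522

σ√T = 0.27 × 1.1180 = 0.3019
d₁ = [ln(350/320) + (0.031 − 0.033 + ½·0.27²)·1.25] / (σ√T) = (0.0896 + 0.0431) / 0.3019 = 0.4395 → 0.44
d₂ = 0.4395 − 0.3019 = 0.1376 → 0.14
e^(−qT) = e^(−0.033·1.25) = 0.9596;  e^(−rT) = e^(−0.031·1.25) = 0.9620
N(−d₂) = N(-0.14) = 0.4443;  N(−d₁) = N(-0.44) = 0.3300
P = 320·0.9620·0.4443 − 350·0.9596·0.3300 = 136.7733 − 110.8338 = 25.9395

$25.94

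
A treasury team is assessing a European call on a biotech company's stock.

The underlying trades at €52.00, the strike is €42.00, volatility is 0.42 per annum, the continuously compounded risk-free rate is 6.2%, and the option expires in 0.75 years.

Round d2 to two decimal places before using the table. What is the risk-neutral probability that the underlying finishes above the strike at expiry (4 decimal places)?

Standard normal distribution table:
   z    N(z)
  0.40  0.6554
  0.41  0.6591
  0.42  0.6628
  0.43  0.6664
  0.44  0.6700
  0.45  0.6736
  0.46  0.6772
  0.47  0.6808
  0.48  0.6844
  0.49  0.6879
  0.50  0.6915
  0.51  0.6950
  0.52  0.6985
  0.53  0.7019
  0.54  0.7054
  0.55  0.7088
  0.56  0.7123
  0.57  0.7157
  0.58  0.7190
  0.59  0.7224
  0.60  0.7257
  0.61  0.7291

0.7019

σ√T = 0.42·√0.75 = 0.3637
ln(S/K) + (r + σ²/2)T = ln(52/42) + (0.062 + 0.42²/2)·0.75 = 0.2136 + 0.1127 = 0.3262
d₁ = 0.3262 / 0.3637 = 0.8969 which rounds to 0.90
d₂ = d₁ − σ√T = 0.8969 − 0.3637 = 0.5332 which rounds to 0.53
Pr(exercise) under Q = N(d₂) = 0.7019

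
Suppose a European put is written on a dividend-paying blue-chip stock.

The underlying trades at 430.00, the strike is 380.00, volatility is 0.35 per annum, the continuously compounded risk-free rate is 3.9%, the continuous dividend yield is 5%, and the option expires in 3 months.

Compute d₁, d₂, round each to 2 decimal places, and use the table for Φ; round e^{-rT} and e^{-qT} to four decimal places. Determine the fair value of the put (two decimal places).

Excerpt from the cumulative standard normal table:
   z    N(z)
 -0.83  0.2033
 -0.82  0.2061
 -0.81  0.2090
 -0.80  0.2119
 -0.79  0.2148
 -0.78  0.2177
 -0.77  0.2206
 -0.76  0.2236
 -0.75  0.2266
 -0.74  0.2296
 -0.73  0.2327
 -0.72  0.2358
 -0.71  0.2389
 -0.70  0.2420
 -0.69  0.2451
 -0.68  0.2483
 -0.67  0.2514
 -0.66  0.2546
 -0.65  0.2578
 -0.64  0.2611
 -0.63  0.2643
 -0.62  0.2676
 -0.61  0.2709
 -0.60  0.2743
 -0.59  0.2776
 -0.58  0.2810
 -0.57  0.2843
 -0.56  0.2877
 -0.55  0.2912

10.77

σ√T = 0.35 × 0.5000 = 0.1750
d₁ = [ln(430/380) + (0.039 − 0.05 + 0.35²/2)·0.25] / 0.1750 = [0.1236 + 0.0126] / 0.1750 = 0.7782 which rounds to 0.78
d₂ = d₁ − σ√T = 0.7782 − 0.1750 = 0.6032 which rounds to 0.60
e^(−qT) = e^(−0.05·0.25) = 0.9876;  e^(−rT) = e^(−0.039·0.25) = 0.9903
N(−d₂) = N(-0.60) = 0.2743;  N(−d₁) = N(-0.78) = 0.2177
P = 380·0.9903·0.2743 − 430·0.9876·0.2177 = 103.2229 − 92.4502 = 10.7727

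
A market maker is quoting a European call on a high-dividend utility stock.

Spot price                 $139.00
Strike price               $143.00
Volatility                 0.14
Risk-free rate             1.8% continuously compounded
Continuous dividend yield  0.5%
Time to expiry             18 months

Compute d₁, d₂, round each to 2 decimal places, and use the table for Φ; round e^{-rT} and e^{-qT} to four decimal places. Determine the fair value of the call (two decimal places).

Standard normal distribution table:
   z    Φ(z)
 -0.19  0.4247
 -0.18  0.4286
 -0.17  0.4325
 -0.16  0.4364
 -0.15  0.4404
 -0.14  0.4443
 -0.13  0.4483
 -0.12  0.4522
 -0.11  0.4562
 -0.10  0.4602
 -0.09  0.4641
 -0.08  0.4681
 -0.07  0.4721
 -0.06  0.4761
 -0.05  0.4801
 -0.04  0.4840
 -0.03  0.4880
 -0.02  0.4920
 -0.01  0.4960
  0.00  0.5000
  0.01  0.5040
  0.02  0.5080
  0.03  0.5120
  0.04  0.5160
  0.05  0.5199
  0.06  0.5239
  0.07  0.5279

σ√T = 0.14·√1.5 = 0.1715
d₁ = [ln(139/143) + (0.018 − 0.005 + 0.14²/2)·1.5] / 0.1715 = [-0.0284 + 0.0342] / 0.1715 = 0.0340 ⇒ 0.03
d₂ = d₁ − σ√T = 0.0340 − 0.1715 = -0.1375 ⇒ -0.14
e^(−qT) = e^(−0.005·1.5) = 0.9925;  e^(−rT) = e^(−0.018·1.5) = 0.9734
N(d₁) = N(0.03) = 0.5120;  N(d₂) = N(-0.14) = 0.4443
C = 139·0.9925·0.5120 − 143·0.9734·0.4443 = 70.6342 − 61.8449 = 8.7894

$8.79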